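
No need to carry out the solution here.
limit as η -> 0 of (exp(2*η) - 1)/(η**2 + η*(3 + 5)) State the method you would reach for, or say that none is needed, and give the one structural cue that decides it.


Technique: l'Hôpital's rule (0/0) — plug in 0: top and bottom both hit zero, so differentiate each and retry. Known elementary limits would finish this too — the rule just bypasses the case analysis.


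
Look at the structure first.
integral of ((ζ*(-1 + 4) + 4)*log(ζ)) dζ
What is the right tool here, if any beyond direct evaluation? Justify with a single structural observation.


Method: integration by parts — the logarithm log(ζ) wants to be differentiated, not integrated; parts makes that legal.


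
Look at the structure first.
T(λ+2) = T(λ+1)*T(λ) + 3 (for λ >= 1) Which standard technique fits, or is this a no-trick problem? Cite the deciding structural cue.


Technique: no special technique — the unknown enters the rule nonlinearly, not as a weighted sum — no linear method is even well-posed.


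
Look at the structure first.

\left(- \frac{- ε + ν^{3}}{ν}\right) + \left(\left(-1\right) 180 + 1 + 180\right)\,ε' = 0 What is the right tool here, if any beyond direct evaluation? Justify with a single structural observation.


Best approach: a linear integrating factor — the unknown enters only to the first power against a nonzero forcing term — the integrating-factor template applies directly.


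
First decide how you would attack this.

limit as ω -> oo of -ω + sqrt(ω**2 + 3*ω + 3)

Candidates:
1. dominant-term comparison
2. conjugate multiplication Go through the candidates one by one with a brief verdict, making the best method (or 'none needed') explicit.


Best approach: conjugate multiplication — turning the difference into a conjugate-rationalized ratio makes the limit readable.
- dominant-term comparison: no dominant-degree comparison decides it.
- conjugate multiplication — a fit — the right tool for this form.


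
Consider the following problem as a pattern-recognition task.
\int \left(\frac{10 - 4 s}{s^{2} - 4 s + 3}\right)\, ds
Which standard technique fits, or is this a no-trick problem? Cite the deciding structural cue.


Technique: partial fractions — break s^{2} - 4 s + 3 into its roots and the integral splits into logarithm-sized bites.


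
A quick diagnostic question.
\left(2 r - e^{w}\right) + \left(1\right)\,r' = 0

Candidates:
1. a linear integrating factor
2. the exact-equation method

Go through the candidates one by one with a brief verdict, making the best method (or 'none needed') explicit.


Technique: a linear integrating factor — the equation is linear in r with coefficient 2; multiplying by the integrating factor exp(∫2) makes the left side a perfect derivative.
- a linear integrating factor: yes — fits the structure here.
- the exact-equation method: the mixed partial derivatives differ, so the left side is not a total differential.


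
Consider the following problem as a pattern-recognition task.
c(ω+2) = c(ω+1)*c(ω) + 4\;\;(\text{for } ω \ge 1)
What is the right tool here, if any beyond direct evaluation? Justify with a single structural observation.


Diagnosis: no special technique — the unknown enters the rule nonlinearly, not as a weighted sum — no linear method is even well-posed.


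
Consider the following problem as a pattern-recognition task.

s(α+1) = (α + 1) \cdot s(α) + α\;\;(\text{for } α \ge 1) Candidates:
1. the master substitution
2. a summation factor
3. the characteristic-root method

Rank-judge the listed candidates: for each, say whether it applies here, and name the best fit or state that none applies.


Best approach: a summation factor — with the index-dependent coefficient α + 1, dividing by the cumulative product turns the left side into a pure difference.
- the master substitution: this is shift-type recursion, outside the divide-and-conquer template.
- a summation factor — a fit — the right tool for this form.
- the characteristic-root method — an index-dependent weight blocks the pure exponential ansatz.


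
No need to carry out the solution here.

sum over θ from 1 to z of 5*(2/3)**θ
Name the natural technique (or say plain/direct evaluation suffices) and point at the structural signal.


Best approach: the geometric series formula — check a ratio of consecutive terms: it is 2/3, independent of the index, so the geometric formula closes the sum.


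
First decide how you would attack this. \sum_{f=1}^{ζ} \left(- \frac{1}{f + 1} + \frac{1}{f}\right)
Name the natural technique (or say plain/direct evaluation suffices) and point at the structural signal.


Technique: telescoping — the generic term is a one-step difference of \frac{1}{f}, so partial sums shortcut to endpoint evaluation.


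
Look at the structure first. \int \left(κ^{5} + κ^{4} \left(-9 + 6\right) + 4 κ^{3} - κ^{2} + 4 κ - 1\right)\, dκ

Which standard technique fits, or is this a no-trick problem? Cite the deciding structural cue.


Diagnosis: no special technique — the integrand is a sum of constant multiples of powers of κ — integrate term by term.


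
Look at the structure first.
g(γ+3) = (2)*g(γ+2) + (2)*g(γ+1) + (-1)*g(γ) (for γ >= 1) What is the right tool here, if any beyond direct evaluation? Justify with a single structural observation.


Verdict: the characteristic-root method — this is the constant-coefficient homogeneous case — the whole solution in γ reduces to a polynomial's roots.


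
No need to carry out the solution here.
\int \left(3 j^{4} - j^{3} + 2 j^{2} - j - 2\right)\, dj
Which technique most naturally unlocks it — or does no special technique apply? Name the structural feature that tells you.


Verdict: no special technique — nothing composite, nothing rational, nothing trigonometric — each constant-multiple power of j integrates by the power rule alone.


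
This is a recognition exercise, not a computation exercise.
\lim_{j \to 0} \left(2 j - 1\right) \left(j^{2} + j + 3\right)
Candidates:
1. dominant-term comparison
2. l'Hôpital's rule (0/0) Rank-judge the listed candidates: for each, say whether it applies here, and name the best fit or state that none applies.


Technique: no special technique — the function is continuous at 0; evaluation is itself the limit, no machinery required.
- dominant-term comparison — this limit is not decided by comparing polynomial growth at infinity.
- l'Hôpital's rule (0/0): substituting the point produces a determinate value, not a 0 over 0 clash.


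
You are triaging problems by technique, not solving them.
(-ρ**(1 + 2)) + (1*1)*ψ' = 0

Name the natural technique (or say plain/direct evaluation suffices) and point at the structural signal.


Technique: no special technique — the slope is a pure function of ρ; integrate both sides and be done.


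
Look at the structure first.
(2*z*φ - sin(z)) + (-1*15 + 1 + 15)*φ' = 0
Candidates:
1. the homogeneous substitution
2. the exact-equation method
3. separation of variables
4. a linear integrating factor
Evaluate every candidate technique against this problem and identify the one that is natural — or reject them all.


Best approach: a linear integrating factor — the equation is linear in φ with coefficient 2*z; multiplying by the integrating factor exp(∫2*z) makes the left side a perfect derivative.
- the homogeneous substitution: the slope does not depend on the ratio of the variables alone.
- the exact-equation method — the mixed partial derivatives differ, so the left side is not a total differential.
- separation of variables: the two dependences are entangled, not a clean product of one-variable pieces.
- a linear integrating factor: applies; the problem has the shape this method handles.


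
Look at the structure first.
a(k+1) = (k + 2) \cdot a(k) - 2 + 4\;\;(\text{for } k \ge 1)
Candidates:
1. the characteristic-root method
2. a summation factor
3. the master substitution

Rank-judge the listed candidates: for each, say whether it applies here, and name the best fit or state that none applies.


Best approach: a summation factor — the coefficient k + 2 drifts with the index, so no fixed root exists; normalizing by the cumulative product telescopes it.
- the characteristic-root method: an index-dependent weight blocks the pure exponential ansatz.
- a summation factor: a fit — the right tool for this form.
- the master substitution — there is no divide-the-index recursive argument.


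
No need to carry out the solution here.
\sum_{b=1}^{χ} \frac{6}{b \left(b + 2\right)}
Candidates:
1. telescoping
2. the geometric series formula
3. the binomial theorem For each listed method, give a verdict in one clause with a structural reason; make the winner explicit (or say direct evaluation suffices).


Technique: telescoping — rewrite \frac{6}{b \left(b + 2\right)} as simple fractions and successive terms eat each other — only the edges survive.
- telescoping: applicable, and directly so.
- the geometric series formula — the term-to-term ratio drifts with the index — the one thing the geometric formula cannot absorb.
- the binomial theorem: no binomial coefficients pair up with complementary powers here.


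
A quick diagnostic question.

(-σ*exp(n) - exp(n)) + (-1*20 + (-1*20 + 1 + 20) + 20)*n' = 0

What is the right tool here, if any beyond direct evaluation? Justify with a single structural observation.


Verdict: separation of variables — solved for the derivative, the right side splits multiplicatively into a function of each variable alone — divide and integrate each side.


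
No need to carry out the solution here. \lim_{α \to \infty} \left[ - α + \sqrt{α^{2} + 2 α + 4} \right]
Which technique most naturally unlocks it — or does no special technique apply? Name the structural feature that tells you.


Method: conjugate multiplication — turning the difference into a conjugate-rationalized ratio makes the limit readable.


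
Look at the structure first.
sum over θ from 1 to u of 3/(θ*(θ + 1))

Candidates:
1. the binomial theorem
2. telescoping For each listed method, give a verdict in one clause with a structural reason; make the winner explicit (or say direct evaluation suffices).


Method: telescoping — split 3/(θ*(θ + 1)) by partial fractions and the pieces are one function at shifted arguments — interior terms cancel.
- the binomial theorem: the terms do not reassemble into a binomial power.
- telescoping — applicable, and directly so.


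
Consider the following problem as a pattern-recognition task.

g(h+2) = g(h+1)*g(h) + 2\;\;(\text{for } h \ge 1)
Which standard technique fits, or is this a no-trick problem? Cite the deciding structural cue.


Verdict: no special technique — each new value is a nonlinear function of earlier ones — scaling arguments and superposition both fail.


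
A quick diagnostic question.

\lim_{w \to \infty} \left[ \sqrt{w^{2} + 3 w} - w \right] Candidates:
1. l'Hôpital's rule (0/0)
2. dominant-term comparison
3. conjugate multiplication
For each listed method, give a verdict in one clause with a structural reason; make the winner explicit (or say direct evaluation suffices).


Method: conjugate multiplication — divergence minus divergence hides a finite answer — expose it by pairing \sqrt{w^{2} + 3 w} - w with its conjugate.
- l'Hôpital's rule (0/0): substitution produces ∞ − ∞ rather than a vanishing quotient; the rule needs a 0/0 ratio to act on.
- dominant-term comparison: this limit is not decided by comparing leading-term growth at infinity.
- conjugate multiplication: yes, a natural case for it.


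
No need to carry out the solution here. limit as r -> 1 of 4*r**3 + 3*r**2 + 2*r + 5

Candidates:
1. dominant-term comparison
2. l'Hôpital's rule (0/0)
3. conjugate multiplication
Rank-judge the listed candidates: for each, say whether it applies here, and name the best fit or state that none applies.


Best approach: no special technique — the function is continuous at 1; evaluation is itself the limit, no machinery required.
- dominant-term comparison: this limit is not decided by comparing leading-term growth at infinity.
- l'Hôpital's rule (0/0) — substituting the point produces a determinate value, not a 0 over 0 clash.
- conjugate multiplication: the conjugate move applies to radical differences, which this is not.


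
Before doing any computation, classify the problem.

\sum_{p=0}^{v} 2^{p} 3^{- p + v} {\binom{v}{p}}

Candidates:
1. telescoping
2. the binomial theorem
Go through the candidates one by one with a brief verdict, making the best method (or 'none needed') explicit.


Verdict: the binomial theorem — the binomial coefficients weight matched powers of 2 and 3, which is exactly the expansion of a binomial power.
- telescoping: neither a shifted-difference shape nor integer-spaced poles are present.
- the binomial theorem — applicable, and directly so.


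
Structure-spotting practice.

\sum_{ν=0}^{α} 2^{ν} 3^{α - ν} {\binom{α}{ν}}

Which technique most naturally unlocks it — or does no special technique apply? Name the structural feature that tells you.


Technique: the binomial theorem — {\binom{α}{ν}} weighting matched powers of 2 and 3 is the expanded form of (2 + 3)^α — fold it back up.


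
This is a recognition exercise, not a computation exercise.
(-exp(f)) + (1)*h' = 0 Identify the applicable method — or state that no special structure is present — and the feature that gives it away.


Best approach: no special technique — the slope is a pure function of f; integrate both sides and be done.


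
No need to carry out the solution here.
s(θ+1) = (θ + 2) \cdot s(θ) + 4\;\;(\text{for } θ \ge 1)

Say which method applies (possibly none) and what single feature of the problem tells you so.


Verdict: a summation factor — with the index-dependent coefficient θ + 2, dividing by the cumulative product turns the left side into a pure difference.


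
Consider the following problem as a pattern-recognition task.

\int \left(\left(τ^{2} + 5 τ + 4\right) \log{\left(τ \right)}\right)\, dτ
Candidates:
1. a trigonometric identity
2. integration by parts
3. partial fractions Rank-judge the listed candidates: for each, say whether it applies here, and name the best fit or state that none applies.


Method: integration by parts — \log{\left(τ \right)} is the classic u in parts — its derivative is a plain reciprocal while τ^{2} + 5 τ + 4 absorbs the dv role.
- a trigonometric identity — there is no trigonometric structure at all — the integrand carries no sine or cosine to rewrite.
- integration by parts — applicable, and directly so.
- partial fractions: the expression is not a ratio of polynomials that decomposes further.


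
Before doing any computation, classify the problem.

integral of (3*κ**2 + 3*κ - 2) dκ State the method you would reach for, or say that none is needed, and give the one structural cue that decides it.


Best approach: no special technique — the integrand is a sum of constant multiples of powers of κ — integrate term by term.


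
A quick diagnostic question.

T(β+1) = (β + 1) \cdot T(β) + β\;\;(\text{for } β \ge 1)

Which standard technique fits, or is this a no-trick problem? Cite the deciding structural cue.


Technique: a summation factor — one-term recursion with variable weight β + 1 is solved by product normalization, not by root-finding.


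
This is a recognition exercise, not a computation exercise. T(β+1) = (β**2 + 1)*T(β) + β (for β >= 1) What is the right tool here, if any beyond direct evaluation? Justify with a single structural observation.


Diagnosis: a summation factor — because the multiplier β**2 + 1 is index-dependent, divide through by its running product and sum the resulting differences.


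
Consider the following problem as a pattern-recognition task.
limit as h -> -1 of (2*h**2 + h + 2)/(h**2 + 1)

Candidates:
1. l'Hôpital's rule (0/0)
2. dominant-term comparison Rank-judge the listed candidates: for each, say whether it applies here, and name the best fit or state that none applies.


Verdict: no special technique — the expression is continuous at the evaluation point — substitute directly; no indeterminate form appears.
- l'Hôpital's rule (0/0) — substituting the point gives a finite value outright — there is no indeterminate clash to repair.
- dominant-term comparison — leading-power comparison does not apply to this form.


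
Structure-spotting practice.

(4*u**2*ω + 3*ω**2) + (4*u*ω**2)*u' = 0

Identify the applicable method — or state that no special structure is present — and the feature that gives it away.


Technique: the exact-equation method — because the two cross partials coincide, the form is conservative as written — recover its potential in (ω, u).


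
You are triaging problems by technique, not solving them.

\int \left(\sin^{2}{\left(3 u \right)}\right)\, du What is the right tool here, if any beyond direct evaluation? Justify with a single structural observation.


Method: a trigonometric identity — the even exponent on \sin^{2}{\left(3 u \right)} signals one move: rewrite via cos of the doubled angle.


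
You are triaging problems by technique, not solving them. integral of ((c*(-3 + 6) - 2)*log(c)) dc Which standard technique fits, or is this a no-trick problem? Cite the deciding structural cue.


Method: integration by parts — a polynomial next to log(c): integrate the polynomial, differentiate the log, and the integral simplifies in one pass.


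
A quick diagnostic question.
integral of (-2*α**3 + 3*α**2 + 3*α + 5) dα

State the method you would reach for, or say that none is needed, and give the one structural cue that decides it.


Diagnosis: no special technique — scan for structure and find none: constant multiples of powers of α, integrate directly.


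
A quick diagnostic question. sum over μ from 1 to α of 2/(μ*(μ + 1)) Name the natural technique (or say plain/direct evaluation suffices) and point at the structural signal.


Diagnosis: telescoping — one partial-fraction pass turns 2/(μ*(μ + 1)) into a shifted difference, and shifted differences telescope.


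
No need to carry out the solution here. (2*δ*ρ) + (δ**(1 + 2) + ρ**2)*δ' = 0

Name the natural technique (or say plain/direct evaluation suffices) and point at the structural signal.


Best approach: the exact-equation method — equality of cross partials is the green light — assemble the potential function term by term.


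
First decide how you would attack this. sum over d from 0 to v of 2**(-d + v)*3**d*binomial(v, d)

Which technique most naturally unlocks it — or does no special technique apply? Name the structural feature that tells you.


Diagnosis: the binomial theorem — the summand is term d of a binomial expansion in 3 and 2; the whole sum is a single power.


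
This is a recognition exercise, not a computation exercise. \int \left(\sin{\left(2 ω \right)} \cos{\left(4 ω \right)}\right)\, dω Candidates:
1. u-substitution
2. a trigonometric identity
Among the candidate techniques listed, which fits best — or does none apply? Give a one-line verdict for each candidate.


Method: a trigonometric identity — distinct frequencies under one product (\sin{\left(2 ω \right)} \cos{\left(4 ω \right)}): the product-to-sum identity is the systematic route to an integrable form.
- u-substitution: no subexpression of the integrand serves as a whole-integral substitution inner — individual terms may offer their own, but none carries its derivative as a factor of the full integrand; a working change of variable would have to be constructed from outside the expression.
- a trigonometric identity: yes, a natural case for it.


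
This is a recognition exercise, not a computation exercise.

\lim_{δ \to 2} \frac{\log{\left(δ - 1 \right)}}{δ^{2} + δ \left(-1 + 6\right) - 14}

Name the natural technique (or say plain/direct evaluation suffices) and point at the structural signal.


Best approach: l'Hôpital's rule (0/0) — plug in 2: top and bottom both hit zero, so differentiate each and retry. The standard small-argument limits would also carry it; the rule is the systematic route.


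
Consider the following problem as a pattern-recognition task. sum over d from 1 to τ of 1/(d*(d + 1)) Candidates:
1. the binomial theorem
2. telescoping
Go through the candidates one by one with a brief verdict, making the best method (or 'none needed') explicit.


Verdict: telescoping — integer-spaced poles in 1/(d*(d + 1)) are the telescoping signature in disguise.
- the binomial theorem — the terms do not reassemble into a binomial power.
- telescoping — applicable, and directly so.


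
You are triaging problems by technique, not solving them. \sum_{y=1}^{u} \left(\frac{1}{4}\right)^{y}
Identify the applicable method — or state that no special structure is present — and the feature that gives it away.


Technique: the geometric series formula — check a ratio of consecutive terms: it is \frac{1}{4}, independent of the index, so the geometric formula closes the sum.


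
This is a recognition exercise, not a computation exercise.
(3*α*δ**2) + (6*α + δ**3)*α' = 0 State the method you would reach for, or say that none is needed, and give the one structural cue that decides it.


Technique: the exact-equation method — take the mixed partials of 3*α*δ**2 and 6*α + δ**3: they are equal, which certifies an exact differential.


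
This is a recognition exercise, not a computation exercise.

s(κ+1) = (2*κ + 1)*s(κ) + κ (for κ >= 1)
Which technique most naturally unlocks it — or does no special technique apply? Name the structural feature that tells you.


Verdict: a summation factor — normalize by the running product of 2*κ + 1: the left side becomes a difference, and differences sum.


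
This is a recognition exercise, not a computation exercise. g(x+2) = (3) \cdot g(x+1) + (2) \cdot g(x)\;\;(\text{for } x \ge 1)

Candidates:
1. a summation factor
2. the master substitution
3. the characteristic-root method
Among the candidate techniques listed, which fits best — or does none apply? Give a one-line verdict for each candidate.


Method: the characteristic-root method — shift-invariance with fixed coefficients calls for exponential trials; the characteristic polynomial finds every r^x.
- a summation factor: a summation factor telescopes one-step recursions; this one carries higher-order memory.
- the master substitution: the recursion steps by a constant offset, so exponential reindexing is pointless.
- the characteristic-root method — applicable, and directly so.


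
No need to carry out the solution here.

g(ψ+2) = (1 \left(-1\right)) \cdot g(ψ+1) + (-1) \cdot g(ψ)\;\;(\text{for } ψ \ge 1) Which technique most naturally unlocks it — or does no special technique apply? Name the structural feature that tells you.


Best approach: the characteristic-root method — no index-dependence in the weights and nothing inhomogeneous: classic characteristic-equation setup.


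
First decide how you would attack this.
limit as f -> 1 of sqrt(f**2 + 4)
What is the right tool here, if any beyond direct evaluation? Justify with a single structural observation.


Best approach: no special technique — the function is continuous at 1; evaluation is itself the limit, no machinery required.


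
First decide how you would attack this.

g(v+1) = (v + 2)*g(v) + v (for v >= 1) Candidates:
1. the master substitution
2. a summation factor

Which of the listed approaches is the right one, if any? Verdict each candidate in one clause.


Technique: a summation factor — one step of memory with a weight v + 2 that changes as the index grows — the summation-factor construction is built for this.
- the master substitution — this is shift-type recursion, outside the divide-and-conquer template.
- a summation factor: applies; the problem has the shape this method handles.


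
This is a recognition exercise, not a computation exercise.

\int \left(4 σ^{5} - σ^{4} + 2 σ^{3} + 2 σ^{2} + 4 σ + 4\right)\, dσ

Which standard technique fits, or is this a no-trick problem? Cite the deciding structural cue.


Verdict: no special technique — scan for structure and find none: constant multiples of powers of σ, integrate directly.


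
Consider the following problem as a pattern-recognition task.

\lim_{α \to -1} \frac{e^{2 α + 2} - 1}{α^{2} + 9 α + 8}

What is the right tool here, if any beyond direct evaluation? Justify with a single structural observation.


Best approach: l'Hôpital's rule (0/0) — the 0/0 form at -1 is the signature situation for l'Hôpital's rule. A first-order expansion at the point is an equally standard path; the rule packages it.


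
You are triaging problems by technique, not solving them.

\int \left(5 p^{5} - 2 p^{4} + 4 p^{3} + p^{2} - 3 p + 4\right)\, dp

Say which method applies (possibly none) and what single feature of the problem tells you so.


Verdict: no special technique — every term is a constant multiple of a power of p; term-wise power-rule integration needs no preliminary transformation.


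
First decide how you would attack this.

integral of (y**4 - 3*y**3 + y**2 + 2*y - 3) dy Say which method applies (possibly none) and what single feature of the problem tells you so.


Method: no special technique — the integrand is a sum of constant multiples of powers of y — integrate term by term.


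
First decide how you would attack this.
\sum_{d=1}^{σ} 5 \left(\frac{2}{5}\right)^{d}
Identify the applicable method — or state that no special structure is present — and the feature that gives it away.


Best approach: the geometric series formula — the ratio of consecutive terms is the constant \frac{2}{5}, independent of the index — a geometric sum.


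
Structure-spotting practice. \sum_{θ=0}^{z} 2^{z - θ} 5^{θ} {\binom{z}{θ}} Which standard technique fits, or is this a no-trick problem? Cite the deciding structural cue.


Verdict: the binomial theorem — {\binom{z}{θ}} weighting matched powers of 5 and 2 is the expanded form of (5 + 2)^z — fold it back up.


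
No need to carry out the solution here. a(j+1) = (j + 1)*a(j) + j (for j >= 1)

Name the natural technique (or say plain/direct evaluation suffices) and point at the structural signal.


Method: a summation factor — with the index-dependent coefficient j + 1, dividing by the cumulative product turns the left side into a pure difference.


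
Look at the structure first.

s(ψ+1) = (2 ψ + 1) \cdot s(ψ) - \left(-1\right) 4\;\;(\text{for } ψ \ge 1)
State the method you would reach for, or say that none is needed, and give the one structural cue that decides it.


Best approach: a summation factor — an index-dependent multiplier 2 ψ + 1 rules out characteristic roots; a summation factor converts it to a pure difference.


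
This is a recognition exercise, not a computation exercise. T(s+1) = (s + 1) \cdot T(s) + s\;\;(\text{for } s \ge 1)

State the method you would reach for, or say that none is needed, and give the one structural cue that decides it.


Verdict: a summation factor — one-term recursion with variable weight s + 1 is solved by product normalization, not by root-finding.


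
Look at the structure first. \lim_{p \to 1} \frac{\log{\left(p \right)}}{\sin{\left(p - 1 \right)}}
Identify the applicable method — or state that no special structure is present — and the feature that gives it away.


Diagnosis: l'Hôpital's rule (0/0) — the 0/0 form at 1 is the signature situation for l'Hôpital's rule. Expanding numerator and denominator to first order gives the same value — the rule automates exactly that.


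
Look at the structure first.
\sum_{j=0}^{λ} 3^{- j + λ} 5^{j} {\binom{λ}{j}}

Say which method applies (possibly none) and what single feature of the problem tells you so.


Best approach: the binomial theorem — the summand is term j of a binomial expansion in 5 and 3; the whole sum is a single power.


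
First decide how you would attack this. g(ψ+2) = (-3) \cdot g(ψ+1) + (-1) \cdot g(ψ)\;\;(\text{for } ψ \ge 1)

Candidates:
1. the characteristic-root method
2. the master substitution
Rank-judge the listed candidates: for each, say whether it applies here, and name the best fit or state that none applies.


Method: the characteristic-root method — every coefficient is a fixed number and the forcing is zero — substitute r^ψ and read off the root equation.
- the characteristic-root method — yes, a natural case for it.
- the master substitution: with no divided-index recursive call, reindexing by powers of a base buys nothing.


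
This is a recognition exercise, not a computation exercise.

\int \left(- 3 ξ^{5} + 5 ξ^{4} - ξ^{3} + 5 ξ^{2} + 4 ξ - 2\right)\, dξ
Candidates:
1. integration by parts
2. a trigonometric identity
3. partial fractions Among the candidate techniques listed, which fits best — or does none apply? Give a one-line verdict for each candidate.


Verdict: no special technique — the integrand is a sum of constant multiples of powers of ξ — integrate term by term.
- integration by parts — parts would only shuffle a directly integrable integrand.
- a trigonometric identity — there is no trigonometric structure at all — the integrand carries no sine or cosine to rewrite.
- partial fractions — there is no rational-function structure to decompose.


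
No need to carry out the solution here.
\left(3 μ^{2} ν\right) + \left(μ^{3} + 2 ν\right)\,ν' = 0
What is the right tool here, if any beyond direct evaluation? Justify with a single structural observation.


Method: the exact-equation method — d/dν of 3 μ^{2} ν equals d/dμ of μ^{3} + 2 ν: the form is a total differential of one potential — integrate it exactly.


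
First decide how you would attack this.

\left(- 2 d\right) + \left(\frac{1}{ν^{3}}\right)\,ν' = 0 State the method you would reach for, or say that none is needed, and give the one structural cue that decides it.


Technique: separation of variables — separating collects all ν-dependence with the derivative and leaves all d-dependence opposite: variables separate. One could also solve this as an exact equation; with each coefficient in its own variable, separating is the same work with fewer steps.


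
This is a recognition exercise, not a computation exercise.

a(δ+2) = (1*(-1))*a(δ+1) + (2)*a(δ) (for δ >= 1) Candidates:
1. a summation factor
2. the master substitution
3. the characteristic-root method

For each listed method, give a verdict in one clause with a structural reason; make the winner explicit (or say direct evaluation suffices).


Technique: the characteristic-root method — linear, homogeneous, constant coefficients: solutions of the form r^δ exist — find the roots of the characteristic polynomial.
- a summation factor — the recurrence reaches back more than one step, outside the first-order family a summation factor normalizes.
- the master substitution — the recursive argument is a shift of the index, not a fixed fraction of it.
- the characteristic-root method: yes, a natural case for it.


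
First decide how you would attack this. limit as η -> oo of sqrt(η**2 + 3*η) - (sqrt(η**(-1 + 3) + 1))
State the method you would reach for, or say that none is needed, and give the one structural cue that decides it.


Diagnosis: conjugate multiplication — both pieces blow up but their difference is finite; the conjugate trick rationalizes sqrt(η**2 + 3*η) - sqrt(η**(-1 + 3) + 1).


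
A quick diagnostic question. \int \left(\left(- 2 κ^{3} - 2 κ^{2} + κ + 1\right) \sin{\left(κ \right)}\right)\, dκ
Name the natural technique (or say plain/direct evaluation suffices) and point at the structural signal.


Verdict: integration by parts — a polynomial factor - 2 κ^{3} - 2 κ^{2} + κ + 1 multiplies \sin{\left(κ \right)}; differentiating - 2 κ^{3} - 2 κ^{2} + κ + 1 lowers its degree while \sin{\left(κ \right)} integrates cleanly, so parts wins.


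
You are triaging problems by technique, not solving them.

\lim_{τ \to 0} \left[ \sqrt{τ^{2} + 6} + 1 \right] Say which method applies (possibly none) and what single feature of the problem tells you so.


Best approach: no special technique — no vanishing denominator and no indeterminate clash at the point — evaluation is immediate.


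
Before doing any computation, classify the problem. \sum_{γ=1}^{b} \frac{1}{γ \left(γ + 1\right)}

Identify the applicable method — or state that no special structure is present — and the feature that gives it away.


Technique: telescoping — the denominator's roots in \frac{1}{γ \left(γ + 1\right)} sit an integer apart: decomposition produces a self-cancelling chain.


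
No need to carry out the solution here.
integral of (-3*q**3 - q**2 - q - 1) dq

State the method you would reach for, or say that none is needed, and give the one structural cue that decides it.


Verdict: no special technique — nothing composite, nothing rational, nothing trigonometric — each constant-multiple power of q integrates by the power rule alone.


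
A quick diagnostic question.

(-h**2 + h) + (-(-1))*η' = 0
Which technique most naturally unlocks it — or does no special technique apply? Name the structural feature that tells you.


Verdict: no special technique — the slope is a function of h alone, so integrate both sides directly.


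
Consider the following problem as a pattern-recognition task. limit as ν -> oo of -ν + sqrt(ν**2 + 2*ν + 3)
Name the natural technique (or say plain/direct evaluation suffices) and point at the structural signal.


Method: conjugate multiplication — the ∞ − ∞ radical form is the exact trigger for the conjugate maneuver.


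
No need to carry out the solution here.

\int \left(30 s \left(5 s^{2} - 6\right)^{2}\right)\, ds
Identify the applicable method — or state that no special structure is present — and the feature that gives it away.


Method: u-substitution — set u = 5 s^{2} - 6: a constant multiple of its derivative, namely 30 s, is present as a factor once the integrand is collected, so the du is sitting there waiting. A patient expand-and-integrate also lands it; recognizing the inner expression is the shortcut.


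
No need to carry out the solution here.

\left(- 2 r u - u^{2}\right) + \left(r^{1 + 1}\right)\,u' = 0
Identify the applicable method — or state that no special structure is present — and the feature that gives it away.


Technique: the homogeneous substitution — the slope's numerator and denominator share total degree; set v = u/r and the equation drops to separable form. This doubles as a Bernoulli equation in the unknown as written; the homogeneous route needs no setup at all.


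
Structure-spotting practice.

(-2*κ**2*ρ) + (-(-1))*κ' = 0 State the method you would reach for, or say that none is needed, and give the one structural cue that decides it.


Verdict: separation of variables — the slope splits multiplicatively: 2*ρ carrying all ρ-dependence times κ**2 carrying all κ-dependence — separate and integrate.


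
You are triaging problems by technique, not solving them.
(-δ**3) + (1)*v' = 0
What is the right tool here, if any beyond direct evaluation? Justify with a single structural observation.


Method: no special technique — the slope is a pure function of δ; integrate both sides and be done.


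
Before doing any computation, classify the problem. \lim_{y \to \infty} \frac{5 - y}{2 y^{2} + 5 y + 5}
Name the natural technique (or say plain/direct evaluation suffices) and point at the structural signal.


Best approach: dominant-term comparison — divide through by the highest power of y; every lower-order term dies and the dominant terms decide the limit. l'Hôpital's at-infinity variant applies to the expression viewed as a single quotient; the leading-term comparison is the direct route.


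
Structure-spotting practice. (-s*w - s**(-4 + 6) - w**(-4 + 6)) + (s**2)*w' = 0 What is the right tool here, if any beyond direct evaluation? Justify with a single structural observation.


Technique: the homogeneous substitution — solved for the derivative, the right side is unchanged under scaling s and w together — it depends only on the ratio w/s, so substitute a single ratio variable.


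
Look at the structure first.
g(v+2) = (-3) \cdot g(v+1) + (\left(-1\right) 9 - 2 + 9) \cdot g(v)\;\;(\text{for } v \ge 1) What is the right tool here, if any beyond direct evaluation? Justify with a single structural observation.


Technique: the characteristic-root method — linear, homogeneous, constant coefficients: solutions of the form r^v exist — find the roots of the characteristic polynomial.


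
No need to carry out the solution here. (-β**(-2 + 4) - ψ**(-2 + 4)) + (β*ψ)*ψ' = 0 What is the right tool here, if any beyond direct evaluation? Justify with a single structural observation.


Diagnosis: the homogeneous substitution — the slope's numerator and denominator share total degree; set v = ψ/β and the equation drops to separable form. Rearranged, this also fits the Bernoulli template directly; the homogeneous substitution reads the structure without the rearrangement.


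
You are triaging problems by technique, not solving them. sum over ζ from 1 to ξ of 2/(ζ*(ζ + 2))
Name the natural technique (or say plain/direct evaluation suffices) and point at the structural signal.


Best approach: telescoping — poles of 2/(ζ*(ζ + 2)) differ by an integer, the telltale of a telescoping partial-fraction sum.


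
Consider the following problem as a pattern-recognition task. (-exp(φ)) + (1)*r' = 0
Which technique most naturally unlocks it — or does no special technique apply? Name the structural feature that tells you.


Verdict: no special technique — solved for the derivative, no r appears — this is antidifferentiation in φ wearing ODE clothing.


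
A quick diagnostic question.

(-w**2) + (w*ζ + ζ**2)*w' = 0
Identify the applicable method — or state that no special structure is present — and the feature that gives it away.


Verdict: the homogeneous substitution — the slope is degree-zero homogeneous: the ratio substitution v = w/ζ collapses it. A Bernoulli substitution after rearrangement (possibly exchanging dependent and independent variable) is a fair alternative; the homogeneous route works on the equation as it stands.


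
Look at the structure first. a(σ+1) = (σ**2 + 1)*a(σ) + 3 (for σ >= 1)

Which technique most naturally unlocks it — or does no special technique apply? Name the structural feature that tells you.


Method: a summation factor — an index-dependent multiplier σ**2 + 1 rules out characteristic roots; a summation factor converts it to a pure difference.


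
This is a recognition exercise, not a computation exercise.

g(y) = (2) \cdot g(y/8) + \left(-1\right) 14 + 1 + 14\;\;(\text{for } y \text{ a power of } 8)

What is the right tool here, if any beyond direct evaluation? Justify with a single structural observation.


Technique: the master substitution — the argument contracts 8-fold per step: reindex y exponentially and solve the linear recurrence in the new index.


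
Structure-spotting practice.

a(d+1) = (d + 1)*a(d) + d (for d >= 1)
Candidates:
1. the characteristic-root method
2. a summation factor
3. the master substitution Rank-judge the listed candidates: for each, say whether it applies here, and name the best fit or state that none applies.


Best approach: a summation factor — an index-dependent multiplier d + 1 rules out characteristic roots; a summation factor converts it to a pure difference.
- the characteristic-root method — the coefficients vary with the index, breaking the constant-coefficient structure the method needs.
- a summation factor: yes, a natural case for it.
- the master substitution: no fixed divisor shrinks the index between calls.
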